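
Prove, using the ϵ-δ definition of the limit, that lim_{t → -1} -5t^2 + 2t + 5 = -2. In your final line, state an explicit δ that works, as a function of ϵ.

δ = min(1, ϵ/17)

Suppose ϵ > 0. We want δ > 0 such that 0 < |t + 1| < δ implies |(-5t^2 + 2t + 5) + 2| < ϵ.
(-5t^2 + 2t + 5) + 2 = -5t^2 + 2t + 7 = (t + 1)(-5t + 7).
So |(-5t^2 + 2t + 5) + 2| = |t + 1|·|-5t + 7|.
Assume first that |t + 1| < 1, so |t| < 2. Then |-5t + 7| ≤ 5·2 + 7 = 17.
Hence |(-5t^2 + 2t + 5) + 2| ≤ 17|t + 1| < ϵ provided |t + 1| < ϵ/17.
Take δ = min(1, ϵ/17). Then 0 < |t + 1| < δ gives both |t + 1| < 1 and |t + 1| < ϵ/17, so |(-5t^2 + 2t + 5) + 2| < ϵ.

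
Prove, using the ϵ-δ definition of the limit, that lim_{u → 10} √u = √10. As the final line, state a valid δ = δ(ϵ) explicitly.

Fix ϵ > 0. We want δ > 0 such that 0 < |u − 10| < δ implies |√u − √10| < ϵ.
Multiplying by the conjugate, |√u − √10| = |u − 10|/(√u + √10).
Restrict δ ≤ 10 so that |u − 10| < 10 forces u > 0, and then √u + √10 > √10.
Hence |√u − √10| < |u − 10|/√10, which is < ϵ once |u − 10| < √10·ϵ.
Take δ = min(10, √10·ϵ). If 0 < |u − 10| < δ then u > 0 and |√u − √10| < |u − 10|/√10 < ϵ.

δ = min(10, √10·ϵ)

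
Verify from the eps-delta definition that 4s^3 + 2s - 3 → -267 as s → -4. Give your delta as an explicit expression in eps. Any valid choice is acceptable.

delta = min(1, eps/246)

Let eps > 0. We want delta > 0 such that 0 < |s + 4| < delta implies |(4s^3 + 2s - 3) + 267| < eps.
(4s^3 + 2s - 3) + 267 = 4s^3 + 2s + 264 = (s + 4)(4s^2 - 16s + 66).
So |(4s^3 + 2s - 3) + 267| = |s + 4|·|4s^2 - 16s + 66|.
Require delta ≤ 1. Then |s + 4| < 1 gives |s| < 5, and by the triangle inequality |4s^2 - 16s + 66| ≤ 4·5^2 + 16·5 + 66 = 246.
Hence |(4s^3 + 2s - 3) + 267| ≤ 246|s + 4| < eps provided |s + 4| < eps/246.
Choosing delta = min(1, eps/246) ensures both conditions, hence |(4s^3 + 2s - 3) + 267| < eps.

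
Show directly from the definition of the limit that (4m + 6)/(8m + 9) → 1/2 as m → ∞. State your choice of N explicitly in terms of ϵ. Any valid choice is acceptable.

N = (3/16)/ϵ

Let ϵ > 0. For m ≥ 1, |(4m + 6)/(8m + 9) − (1/2)| = |12|/(8(8m + 9)) = 12/(8(8m + 9)).
Since 8m + 9 ≥ 8m for m ≥ 1, this is ≤ 12/(8·8m) = (3/16)/m.
So |(4m + 6)/(8m + 9) − (1/2)| < ϵ whenever m > (3/16)/ϵ.
Take N = (3/16)/ϵ. If m > N then |(4m + 6)/(8m + 9) − (1/2)| ≤ (3/16)/m < ϵ.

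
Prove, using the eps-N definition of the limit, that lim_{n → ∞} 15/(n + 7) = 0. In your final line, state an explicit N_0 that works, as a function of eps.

Suppose eps > 0. For n ≥ 1, |15/(n + 7) − 0| = 15/(n + 7) ≤ 15/n.
We need 15/n < eps, i.e. n > 15/eps.
Take N_0 = 15/eps. If n > N_0 then |15/(n + 7)| ≤ 15/n < eps.

N_0 = 15/eps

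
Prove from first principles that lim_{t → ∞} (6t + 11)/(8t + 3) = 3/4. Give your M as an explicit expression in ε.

M = (35/32)/ε

Let ε > 0. We seek M > 0 such that t > M implies |(6t + 11)/(8t + 3) − (3/4)| < ε.
(6t + 11)/(8t + 3) − (3/4) = (8(6t + 11) − 6(8t + 3)) / (8(8t + 3)) = 70/(8(8t + 3)).
For t > 0 we have 8t + 3 > 8t, so |(6t + 11)/(8t + 3) − (3/4)| = 70/(8(8t + 3)) < 70/(8·8t) = (35/32)/t.
Thus |(6t + 11)/(8t + 3) − (3/4)| < ε whenever t > (35/32)/ε.
Take M = (35/32)/ε. If t > M then |(6t + 11)/(8t + 3) − (3/4)| < (35/32)/t < ε.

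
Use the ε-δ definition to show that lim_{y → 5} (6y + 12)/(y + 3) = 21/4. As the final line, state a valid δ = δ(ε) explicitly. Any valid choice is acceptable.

Fix ε > 0. We want δ > 0 with 0 < |y − 5| < δ ⇒ |(6y + 12)/(y + 3) − (21/4)| < ε.
Combining over a common denominator, (6y + 12)/(y + 3) − (21/4) = [(6y + 12)·8 − 42·(y + 3)] / [8·(y + 3)] = 6(y − 5) / (8(y + 3)).
So |(6y + 12)/(y + 3) − (21/4)| = 6|y − 5| / (8·|y + 3|).
Restrict δ ≤ 4. Then |y − 5| < 4 gives |y + 3| = |(y − 5) + 8| ≥ 8 − 4 = 4.
Hence |(6y + 12)/(y + 3) − (21/4)| < 6|y − 5|/(8·4) = (3/16)|y − 5|, which is < ε once |y − 5| < (16/3)ε.
Take δ = min(4, (16/3)ε). Then 0 < |y − 5| < δ forces both bounds, so |(6y + 12)/(y + 3) − (21/4)| < ε.

δ = min(4, (16/3)ε)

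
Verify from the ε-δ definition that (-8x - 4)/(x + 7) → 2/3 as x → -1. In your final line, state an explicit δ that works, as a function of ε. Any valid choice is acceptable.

δ = min(3, (9/26)ε)

Fix ε > 0. We want δ > 0 with 0 < |x + 1| < δ ⇒ |(-8x - 4)/(x + 7) − (2/3)| < ε.
Combining over a common denominator, (-8x - 4)/(x + 7) − (2/3) = [(-8x - 4)·6 − 4·(x + 7)] / [6·(x + 7)] = -52(x + 1) / (6(x + 7)).
So |(-8x - 4)/(x + 7) − (2/3)| = 52|x + 1| / (6·|x + 7|).
Require δ ≤ 3, so |x + 7| ≥ |6| − |x + 1| > 6 − 3 = 3.
Hence |(-8x - 4)/(x + 7) − (2/3)| < 52|x + 1|/(6·3) = (26/9)|x + 1|, which is < ε once |x + 1| < (9/26)ε.
Take δ = min(3, (9/26)ε). Then 0 < |x + 1| < δ forces both bounds, so |(-8x - 4)/(x + 7) − (2/3)| < ε.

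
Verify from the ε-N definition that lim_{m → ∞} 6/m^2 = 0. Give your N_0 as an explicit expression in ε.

N_0 = (6/ε)^{1/2}

Fix ε > 0. For m ≥ 1, |6/m^2 − 0| = 6/m^2.
6/m^2 < ε ⇔ m^2 > 6/ε ⇔ m > (6/ε)^{1/2}.
Take N_0 = (6/ε)^{1/2}. Then m > N_0 implies 6/m^2 < ε.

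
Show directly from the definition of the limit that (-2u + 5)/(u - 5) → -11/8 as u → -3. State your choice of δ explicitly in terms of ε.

δ = min(4, (32/5)ε)

Let ε > 0. We want δ > 0 with 0 < |u + 3| < δ ⇒ |(-2u + 5)/(u - 5) + 11/8| < ε.
Combining over a common denominator, (-2u + 5)/(u - 5) + 11/8 = [(-2u + 5)·(-8) − 11·(u - 5)] / [(-8)·(u - 5)] = 5(u + 3) / ((-8)(u - 5)).
So |(-2u + 5)/(u - 5) + 11/8| = 5|u + 3| / (8·|u − 5|).
Restrict δ ≤ 4. Then |u + 3| < 4 gives |u − 5| = |(u + 3) + (-8)| ≥ 8 − 4 = 4.
Hence |(-2u + 5)/(u - 5) + 11/8| < 5|u + 3|/(8·4) = (5/32)|u + 3|, which is < ε once |u + 3| < (32/5)ε.
Take δ = min(4, (32/5)ε). Then 0 < |u + 3| < δ forces both bounds, so |(-2u + 5)/(u - 5) + 11/8| < ε.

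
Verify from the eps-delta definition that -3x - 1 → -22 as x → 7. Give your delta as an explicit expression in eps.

delta = eps/3

Fix eps > 0. We need delta > 0 so that 0 < |x − 7| < delta implies |(-3x - 1) + 22| < eps.
|(-3x - 1) + 22| = |-3x + 21| = 3|x − 7|.
So 3|x − 7| < eps exactly when |x − 7| < eps/3.
Take delta = eps/3. If 0 < |x − 7| < delta then |(-3x - 1) + 22| = 3|x − 7| < 3·(eps/3) = eps.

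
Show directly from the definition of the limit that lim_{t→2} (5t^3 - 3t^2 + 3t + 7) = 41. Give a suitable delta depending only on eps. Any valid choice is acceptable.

delta = min(2, eps/125)

Let eps > 0. We want delta > 0 such that 0 < |t − 2| < delta implies |(5t^3 - 3t^2 + 3t + 7) − 41| < eps.
(5t^3 - 3t^2 + 3t + 7) − 41 = 5t^3 - 3t^2 + 3t - 34 = (t − 2)(5t^2 + 7t + 17).
So |(5t^3 - 3t^2 + 3t + 7) − 41| = |t − 2|·|5t^2 + 7t + 17|.
Assume first that |t − 2| < 2, so |t| < 4. Then |5t^2 + 7t + 17| ≤ 5·4^2 + 7·4 + 17 = 125.
Hence |(5t^3 - 3t^2 + 3t + 7) − 41| ≤ 125|t − 2| < eps provided |t − 2| < eps/125.
Take delta = min(2, eps/125). Then 0 < |t − 2| < delta gives both |t − 2| < 2 and |t − 2| < eps/125, so |(5t^3 - 3t^2 + 3t + 7) − 41| < eps.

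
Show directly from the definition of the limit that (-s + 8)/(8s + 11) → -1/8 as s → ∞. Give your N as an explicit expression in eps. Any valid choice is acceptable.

N = (75/64)/eps

Suppose eps > 0. We seek N > 0 such that s > N implies |(-s + 8)/(8s + 11) + 1/8| < eps.
(-s + 8)/(8s + 11) + 1/8 = (8(-s + 8) − (-1)(8s + 11)) / (8(8s + 11)) = 75/(8(8s + 11)).
For s > 0 we have 8s + 11 > 8s, so |(-s + 8)/(8s + 11) + 1/8| = 75/(8(8s + 11)) < 75/(8·8s) = (75/64)/s.
Thus |(-s + 8)/(8s + 11) + 1/8| < eps whenever s > (75/64)/eps.
Take N = (75/64)/eps. If s > N then |(-s + 8)/(8s + 11) + 1/8| < (75/64)/s < eps.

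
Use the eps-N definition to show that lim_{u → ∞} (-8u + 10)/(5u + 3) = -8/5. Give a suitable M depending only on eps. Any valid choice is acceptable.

M = (74/25)/eps

Fix eps > 0. We seek M > 0 such that u > M implies |(-8u + 10)/(5u + 3) + 8/5| < eps.
(-8u + 10)/(5u + 3) + 8/5 = (5(-8u + 10) − (-8)(5u + 3)) / (5(5u + 3)) = 74/(5(5u + 3)).
For u > 0 we have 5u + 3 > 5u, so |(-8u + 10)/(5u + 3) + 8/5| = 74/(5(5u + 3)) < 74/(5·5u) = (74/25)/u.
Thus |(-8u + 10)/(5u + 3) + 8/5| < eps whenever u > (74/25)/eps.
Take M = (74/25)/eps. If u > M then |(-8u + 10)/(5u + 3) + 8/5| < (74/25)/u < eps.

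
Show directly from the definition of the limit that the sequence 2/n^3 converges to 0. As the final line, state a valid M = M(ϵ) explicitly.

M = (2/ϵ)^{1/3}

Let ϵ > 0. For n ≥ 1, |2/n^3 − 0| = 2/n^3.
2/n^3 < ϵ ⇔ n^3 > 2/ϵ ⇔ n > (2/ϵ)^{1/3}.
Take M = (2/ϵ)^{1/3}. Then n > M implies 2/n^3 < ϵ.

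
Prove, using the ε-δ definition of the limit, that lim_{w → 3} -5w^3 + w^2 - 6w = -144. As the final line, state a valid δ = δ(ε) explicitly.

δ = min(1, ε/184)

Let ε > 0 be given. We want δ > 0 such that 0 < |w − 3| < δ implies |(-5w^3 + w^2 - 6w) + 144| < ε.
(-5w^3 + w^2 - 6w) + 144 = -5w^3 + w^2 - 6w + 144 = (w − 3)(-5w^2 - 14w - 48).
So |(-5w^3 + w^2 - 6w) + 144| = |w − 3|·|-5w^2 - 14w - 48|.
Require δ ≤ 1. Then |w − 3| < 1 gives |w| < 4, and by the triangle inequality |-5w^2 - 14w - 48| ≤ 5·4^2 + 14·4 + 48 = 184.
Hence |(-5w^3 + w^2 - 6w) + 144| ≤ 184|w − 3| < ε provided |w − 3| < ε/184.
Choosing δ = min(1, ε/184) ensures both conditions, hence |(-5w^3 + w^2 - 6w) + 144| < ε.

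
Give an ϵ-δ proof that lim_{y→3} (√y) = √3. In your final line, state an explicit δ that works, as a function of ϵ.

Let ϵ > 0 be given. We want δ > 0 such that 0 < |y − 3| < δ implies |√y − √3| < ϵ.
Multiplying by the conjugate, |√y − √3| = |y − 3|/(√y + √3).
Restrict δ ≤ 3 so that |y − 3| < 3 forces y > 0, and then √y + √3 > √3.
Hence |√y − √3| < |y − 3|/√3, which is < ϵ once |y − 3| < √3·ϵ.
Take δ = min(3, √3·ϵ). If 0 < |y − 3| < δ then y > 0 and |√y − √3| < |y − 3|/√3 < ϵ.

δ = min(3, √3·ϵ)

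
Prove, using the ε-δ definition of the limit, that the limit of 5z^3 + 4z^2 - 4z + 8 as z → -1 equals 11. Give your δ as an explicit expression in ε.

δ = min(1, ε/25)

Let ε > 0 be given. We want δ > 0 such that 0 < |z + 1| < δ implies |(5z^3 + 4z^2 - 4z + 8) − 11| < ε.
(5z^3 + 4z^2 - 4z + 8) − 11 = 5z^3 + 4z^2 - 4z - 3 = (z + 1)(5z^2 - z - 3).
So |(5z^3 + 4z^2 - 4z + 8) − 11| = |z + 1|·|5z^2 - z - 3|.
Assume first that |z + 1| < 1, so |z| < 2. Then |5z^2 - z - 3| ≤ 5·2^2 + 2 + 3 = 25.
Hence |(5z^3 + 4z^2 - 4z + 8) − 11| ≤ 25|z + 1| < ε provided |z + 1| < ε/25.
Take δ = min(1, ε/25). Then 0 < |z + 1| < δ gives both |z + 1| < 1 and |z + 1| < ε/25, so |(5z^3 + 4z^2 - 4z + 8) − 11| < ε.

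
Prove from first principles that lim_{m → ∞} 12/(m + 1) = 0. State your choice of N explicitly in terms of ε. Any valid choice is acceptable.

Let ε > 0 be given. For m ≥ 1, |12/(m + 1) − 0| = 12/(m + 1) ≤ 12/m.
We need 12/m < ε, i.e. m > 12/ε.
Take N = 12/ε. If m > N then |12/(m + 1)| ≤ 12/m < ε.

N = 12/ε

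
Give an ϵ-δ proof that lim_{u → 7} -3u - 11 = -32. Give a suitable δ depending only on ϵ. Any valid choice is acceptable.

δ = ϵ/3

Let ϵ > 0. We need δ > 0 so that 0 < |u − 7| < δ implies |(-3u - 11) + 32| < ϵ.
|(-3u - 11) + 32| = |-3u + 21| = 3|u − 7|.
So 3|u − 7| < ϵ exactly when |u − 7| < ϵ/3.
Take δ = ϵ/3. If 0 < |u − 7| < δ then |(-3u - 11) + 32| = 3|u − 7| < 3·(ϵ/3) = ϵ.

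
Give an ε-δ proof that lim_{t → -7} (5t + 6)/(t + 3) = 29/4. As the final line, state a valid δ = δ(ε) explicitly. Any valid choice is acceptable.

Suppose ε > 0. We want δ > 0 with 0 < |t + 7| < δ ⇒ |(5t + 6)/(t + 3) − (29/4)| < ε.
Combining over a common denominator, (5t + 6)/(t + 3) − (29/4) = [(5t + 6)·(-4) − (-29)·(t + 3)] / [(-4)·(t + 3)] = 9(t + 7) / ((-4)(t + 3)).
So |(5t + 6)/(t + 3) − (29/4)| = 9|t + 7| / (4·|t + 3|).
Require δ ≤ 2, so |t + 3| ≥ |-4| − |t + 7| > 4 − 2 = 2.
Hence |(5t + 6)/(t + 3) − (29/4)| < 9|t + 7|/(4·2) = (9/8)|t + 7|, which is < ε once |t + 7| < (8/9)ε.
Take δ = min(2, (8/9)ε). Then 0 < |t + 7| < δ forces both bounds, so |(5t + 6)/(t + 3) − (29/4)| < ε.

δ = min(2, (8/9)ε)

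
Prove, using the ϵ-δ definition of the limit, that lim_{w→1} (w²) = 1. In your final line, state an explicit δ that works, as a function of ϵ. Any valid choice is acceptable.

Let ϵ > 0 be given. We seek δ > 0 with 0 < |w − 1| < δ ⇒ |w² − 1| < ϵ.
Factor: w² − 1 = (w − 1)(w + 1), so |w² − 1| = |w − 1|·|w + 1|.
Impose δ ≤ 1 so that |w| < 2; then |w + 1| ≤ 3.
Hence |w² − 1| ≤ 3|w − 1|, which is < ϵ once |w − 1| < ϵ/3.
Take δ = min(1, ϵ/3). If 0 < |w − 1| < δ then both bounds hold and |w² − 1| ≤ 3|w − 1| < 3·(ϵ/3) = ϵ.

δ = min(1, ϵ/3)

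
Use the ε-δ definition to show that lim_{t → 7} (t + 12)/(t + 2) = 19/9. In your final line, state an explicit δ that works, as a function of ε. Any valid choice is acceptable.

Let ε > 0. We want δ > 0 with 0 < |t − 7| < δ ⇒ |(t + 12)/(t + 2) − (19/9)| < ε.
Combining over a common denominator, (t + 12)/(t + 2) − (19/9) = [(t + 12)·9 − 19·(t + 2)] / [9·(t + 2)] = -10(t − 7) / (9(t + 2)).
So |(t + 12)/(t + 2) − (19/9)| = 10|t − 7| / (9·|t + 2|).
Require δ ≤ 9/2, so |t + 2| ≥ |9| − |t − 7| > 9 − 9/2 = 9/2.
Hence |(t + 12)/(t + 2) − (19/9)| < 10|t − 7|/(9·(9/2)) = (20/81)|t − 7|, which is < ε once |t − 7| < (81/20)ε.
Take δ = min(9/2, (81/20)ε). Then 0 < |t − 7| < δ forces both bounds, so |(t + 12)/(t + 2) − (19/9)| < ε.

δ = min(9/2, (81/20)ε)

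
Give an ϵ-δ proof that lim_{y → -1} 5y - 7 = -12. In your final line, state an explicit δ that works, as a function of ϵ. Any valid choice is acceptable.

δ = ϵ/5

Let ϵ > 0 be given. We need δ > 0 so that 0 < |y + 1| < δ implies |(5y - 7) + 12| < ϵ.
|(5y - 7) + 12| = |5y + 5| = 5|y + 1|.
Thus it suffices that |y + 1| < ϵ/5.
Take δ = ϵ/5. If 0 < |y + 1| < δ then |(5y - 7) + 12| = 5|y + 1| < 5·(ϵ/5) = ϵ.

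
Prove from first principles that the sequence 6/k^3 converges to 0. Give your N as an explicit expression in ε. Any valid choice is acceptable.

Let ε > 0 be given. For k ≥ 1, |6/k^3 − 0| = 6/k^3.
6/k^3 < ε ⇔ k^3 > 6/ε ⇔ k > (6/ε)^{1/3}.
Take N = (6/ε)^{1/3}. Then k > N implies 6/k^3 < ε.

N = (6/ε)^{1/3}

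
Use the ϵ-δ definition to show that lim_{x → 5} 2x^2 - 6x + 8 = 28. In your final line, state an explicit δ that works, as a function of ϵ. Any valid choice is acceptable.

δ = min(1, ϵ/16)

Let ϵ > 0. We want δ > 0 such that 0 < |x − 5| < δ implies |(2x^2 - 6x + 8) − 28| < ϵ.
(2x^2 - 6x + 8) − 28 = 2x^2 - 6x - 20 = (x − 5)(2x + 4).
So |(2x^2 - 6x + 8) − 28| = |x − 5|·|2x + 4|.
Require δ ≤ 1. Then |x − 5| < 1 gives |x| < 6, and by the triangle inequality |2x + 4| ≤ 2·6 + 4 = 16.
Hence |(2x^2 - 6x + 8) − 28| ≤ 16|x − 5| < ϵ provided |x − 5| < ϵ/16.
Choosing δ = min(1, ϵ/16) ensures both conditions, hence |(2x^2 - 6x + 8) − 28| < ϵ.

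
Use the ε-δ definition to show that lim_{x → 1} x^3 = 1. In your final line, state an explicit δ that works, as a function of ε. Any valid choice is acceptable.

Fix ε > 0. We seek δ > 0 with 0 < |x − 1| < δ ⇒ |x^3 − 1| < ε.
Factor: x^3 − 1 = (x − 1)(x^2 + x + 1), so |x^3 − 1| = |x − 1|·|x^2 + x + 1|.
Restrict δ ≤ 1. Then |x − 1| < 1 gives |x| < 2, so by the triangle inequality |x^2 + x + 1| ≤ 2^2 + 2 + 1 = 7.
Hence |x^3 − 1| ≤ 7|x − 1|, which is < ε once |x − 1| < ε/7.
Take δ = min(1, ε/7). If 0 < |x − 1| < δ then both bounds hold and |x^3 − 1| ≤ 7|x − 1| < 7·(ε/7) = ε.

δ = min(1, ε/7)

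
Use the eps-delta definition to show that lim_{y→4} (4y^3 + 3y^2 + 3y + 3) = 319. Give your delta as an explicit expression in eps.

Let eps > 0 be given. We want delta > 0 such that 0 < |y − 4| < delta implies |(4y^3 + 3y^2 + 3y + 3) − 319| < eps.
(4y^3 + 3y^2 + 3y + 3) − 319 = 4y^3 + 3y^2 + 3y - 316 = (y − 4)(4y^2 + 19y + 79).
So |(4y^3 + 3y^2 + 3y + 3) − 319| = |y − 4|·|4y^2 + 19y + 79|.
Require delta ≤ 1. Then |y − 4| < 1 gives |y| < 5, and by the triangle inequality |4y^2 + 19y + 79| ≤ 4·5^2 + 19·5 + 79 = 274.
Hence |(4y^3 + 3y^2 + 3y + 3) − 319| ≤ 274|y − 4| < eps provided |y − 4| < eps/274.
Choosing delta = min(1, eps/274) ensures both conditions, hence |(4y^3 + 3y^2 + 3y + 3) − 319| < eps.

delta = min(1, eps/274)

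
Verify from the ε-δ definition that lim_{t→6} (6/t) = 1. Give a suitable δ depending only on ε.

Let ε > 0 be given. We seek δ > 0 such that 0 < |t − 6| < δ implies |6/t − 1| < ε.
|6/t − 1| = 6·|6 − t|/(6·|t|) = 6|t − 6|/(6|t|).
Restrict δ ≤ 3. Then |t − 6| < 3 gives |t| > 3, so 6|t| > 18.
Then |6/t − 1| < 6|t − 6|/18, which is < ε when |t − 6| < 3ε.
Take δ = min(3, 3ε). Then 0 < |t − 6| < δ gives both |t − 6| < 3 and |t − 6| < 3ε, so |6/t − 1| < ε.

δ = min(3, 3ε)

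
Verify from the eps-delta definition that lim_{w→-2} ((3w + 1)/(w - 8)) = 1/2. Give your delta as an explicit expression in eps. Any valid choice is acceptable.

delta = min(5, 2eps)

Fix eps > 0. We want delta > 0 with 0 < |w + 2| < delta ⇒ |(3w + 1)/(w - 8) − (1/2)| < eps.
Combining over a common denominator, (3w + 1)/(w - 8) − (1/2) = [(3w + 1)·(-10) − (-5)·(w - 8)] / [(-10)·(w - 8)] = -25(w + 2) / ((-10)(w - 8)).
So |(3w + 1)/(w - 8) − (1/2)| = 25|w + 2| / (10·|w − 8|).
Require delta ≤ 5, so |w − 8| ≥ |-10| − |w + 2| > 10 − 5 = 5.
Hence |(3w + 1)/(w - 8) − (1/2)| < 25|w + 2|/(10·5) = (1/2)|w + 2|, which is < eps once |w + 2| < 2eps.
Take delta = min(5, 2eps). Then 0 < |w + 2| < delta forces both bounds, so |(3w + 1)/(w - 8) − (1/2)| < eps.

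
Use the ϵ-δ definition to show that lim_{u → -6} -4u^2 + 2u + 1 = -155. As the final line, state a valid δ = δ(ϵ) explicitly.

Fix ϵ > 0. We want δ > 0 such that 0 < |u + 6| < δ implies |(-4u^2 + 2u + 1) + 155| < ϵ.
(-4u^2 + 2u + 1) + 155 = -4u^2 + 2u + 156 = (u + 6)(-4u + 26).
So |(-4u^2 + 2u + 1) + 155| = |u + 6|·|-4u + 26|.
Require δ ≤ 1. Then |u + 6| < 1 gives |u| < 7, and by the triangle inequality |-4u + 26| ≤ 4·7 + 26 = 54.
Hence |(-4u^2 + 2u + 1) + 155| ≤ 54|u + 6| < ϵ provided |u + 6| < ϵ/54.
Choosing δ = min(1, ϵ/54) ensures both conditions, hence |(-4u^2 + 2u + 1) + 155| < ϵ.

δ = min(1, ϵ/54)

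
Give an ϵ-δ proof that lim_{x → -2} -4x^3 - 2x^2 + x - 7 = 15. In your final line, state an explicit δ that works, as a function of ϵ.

δ = min(2, ϵ/99)

Suppose ϵ > 0. We want δ > 0 such that 0 < |x + 2| < δ implies |(-4x^3 - 2x^2 + x - 7) − 15| < ϵ.
(-4x^3 - 2x^2 + x - 7) − 15 = -4x^3 - 2x^2 + x - 22 = (x + 2)(-4x^2 + 6x - 11).
So |(-4x^3 - 2x^2 + x - 7) − 15| = |x + 2|·|-4x^2 + 6x - 11|.
Require δ ≤ 2. Then |x + 2| < 2 gives |x| < 4, and by the triangle inequality |-4x^2 + 6x - 11| ≤ 4·4^2 + 6·4 + 11 = 99.
Hence |(-4x^3 - 2x^2 + x - 7) − 15| ≤ 99|x + 2| < ϵ provided |x + 2| < ϵ/99.
Choosing δ = min(2, ϵ/99) ensures both conditions, hence |(-4x^3 - 2x^2 + x - 7) − 15| < ϵ.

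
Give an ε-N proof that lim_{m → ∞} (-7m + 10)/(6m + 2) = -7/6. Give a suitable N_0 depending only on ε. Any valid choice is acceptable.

N_0 = (37/18)/ε

Suppose ε > 0. For m ≥ 1, |(-7m + 10)/(6m + 2) + 7/6| = |74|/(6(6m + 2)) = 74/(6(6m + 2)).
Since 6m + 2 ≥ 6m for m ≥ 1, this is ≤ 74/(6·6m) = (37/18)/m.
So |(-7m + 10)/(6m + 2) + 7/6| < ε whenever m > (37/18)/ε.
Take N_0 = (37/18)/ε. If m > N_0 then |(-7m + 10)/(6m + 2) + 7/6| ≤ (37/18)/m < ε.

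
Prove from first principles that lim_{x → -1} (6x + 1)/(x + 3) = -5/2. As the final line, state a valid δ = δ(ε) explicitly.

δ = min(1, (2/17)ε)

Suppose ε > 0. We want δ > 0 with 0 < |x + 1| < δ ⇒ |(6x + 1)/(x + 3) + 5/2| < ε.
Combining over a common denominator, (6x + 1)/(x + 3) + 5/2 = [(6x + 1)·2 − (-5)·(x + 3)] / [2·(x + 3)] = 17(x + 1) / (2(x + 3)).
So |(6x + 1)/(x + 3) + 5/2| = 17|x + 1| / (2·|x + 3|).
Restrict δ ≤ 1. Then |x + 1| < 1 gives |x + 3| = |(x + 1) + 2| ≥ 2 − 1 = 1.
Hence |(6x + 1)/(x + 3) + 5/2| < 17|x + 1|/(2·1) = (17/2)|x + 1|, which is < ε once |x + 1| < (2/17)ε.
Take δ = min(1, (2/17)ε). Then 0 < |x + 1| < δ forces both bounds, so |(6x + 1)/(x + 3) + 5/2| < ε.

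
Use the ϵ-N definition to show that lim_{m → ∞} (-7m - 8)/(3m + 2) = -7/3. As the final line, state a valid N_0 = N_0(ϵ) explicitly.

Suppose ϵ > 0. For m ≥ 1, |(-7m - 8)/(3m + 2) + 7/3| = |-10|/(3(3m + 2)) = 10/(3(3m + 2)).
Since 3m + 2 ≥ 3m for m ≥ 1, this is ≤ 10/(3·3m) = (10/9)/m.
So |(-7m - 8)/(3m + 2) + 7/3| < ϵ whenever m > (10/9)/ϵ.
Take N_0 = (10/9)/ϵ. If m > N_0 then |(-7m - 8)/(3m + 2) + 7/3| ≤ (10/9)/m < ϵ.

N_0 = (10/9)/ϵ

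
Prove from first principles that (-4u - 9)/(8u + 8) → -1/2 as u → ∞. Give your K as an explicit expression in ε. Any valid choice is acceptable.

Let ε > 0. We seek K > 0 such that u > K implies |(-4u - 9)/(8u + 8) + 1/2| < ε.
(-4u - 9)/(8u + 8) + 1/2 = (8(-4u - 9) − (-4)(8u + 8)) / (8(8u + 8)) = -40/(8(8u + 8)).
For u > 0 we have 8u + 8 > 8u, so |(-4u - 9)/(8u + 8) + 1/2| = 40/(8(8u + 8)) < 40/(8·8u) = (5/8)/u.
Thus |(-4u - 9)/(8u + 8) + 1/2| < ε whenever u > (5/8)/ε.
Take K = (5/8)/ε. If u > K then |(-4u - 9)/(8u + 8) + 1/2| < (5/8)/u < ε.

K = (5/8)/ε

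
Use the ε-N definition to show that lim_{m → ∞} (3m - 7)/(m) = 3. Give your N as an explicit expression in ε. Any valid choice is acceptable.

Fix ε > 0. For m ≥ 1, |(3m - 7)/(m) − 3| = |-7|/((m)) = 7/((m)).
Since m ≥ m for m ≥ 1, this is ≤ 7/(m) = 7/m.
So |(3m - 7)/(m) − 3| < ε whenever m > 7/ε.
Take N = 7/ε. If m > N then |(3m - 7)/(m) − 3| ≤ 7/m < ε.

N = 7/ε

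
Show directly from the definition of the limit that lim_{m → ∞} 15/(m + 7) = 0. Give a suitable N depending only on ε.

N = 15/ε

Suppose ε > 0. For m ≥ 1, |15/(m + 7) − 0| = 15/(m + 7) ≤ 15/m.
We need 15/m < ε, i.e. m > 15/ε.
Take N = 15/ε. If m > N then |15/(m + 7)| ≤ 15/m < ε.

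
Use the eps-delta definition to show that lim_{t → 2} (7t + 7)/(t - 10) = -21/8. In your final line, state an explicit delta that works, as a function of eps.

Fix eps > 0. We want delta > 0 with 0 < |t − 2| < delta ⇒ |(7t + 7)/(t - 10) + 21/8| < eps.
Combining over a common denominator, (7t + 7)/(t - 10) + 21/8 = [(7t + 7)·(-8) − 21·(t - 10)] / [(-8)·(t - 10)] = -77(t − 2) / ((-8)(t - 10)).
So |(7t + 7)/(t - 10) + 21/8| = 77|t − 2| / (8·|t − 10|).
Require delta ≤ 4, so |t − 10| ≥ |-8| − |t − 2| > 8 − 4 = 4.
Hence |(7t + 7)/(t - 10) + 21/8| < 77|t − 2|/(8·4) = (77/32)|t − 2|, which is < eps once |t − 2| < (32/77)eps.
Take delta = min(4, (32/77)eps). Then 0 < |t − 2| < delta forces both bounds, so |(7t + 7)/(t - 10) + 21/8| < eps.

delta = min(4, (32/77)eps)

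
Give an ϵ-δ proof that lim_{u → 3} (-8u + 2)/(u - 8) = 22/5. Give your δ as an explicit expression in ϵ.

Let ϵ > 0. We want δ > 0 with 0 < |u − 3| < δ ⇒ |(-8u + 2)/(u - 8) − (22/5)| < ϵ.
Combining over a common denominator, (-8u + 2)/(u - 8) − (22/5) = [(-8u + 2)·(-5) − (-22)·(u - 8)] / [(-5)·(u - 8)] = 62(u − 3) / ((-5)(u - 8)).
So |(-8u + 2)/(u - 8) − (22/5)| = 62|u − 3| / (5·|u − 8|).
Restrict δ ≤ 5/2. Then |u − 3| < 5/2 gives |u − 8| = |(u − 3) + (-5)| ≥ 5 − 5/2 = 5/2.
Hence |(-8u + 2)/(u - 8) − (22/5)| < 62|u − 3|/(5·(5/2)) = (124/25)|u − 3|, which is < ϵ once |u − 3| < (25/124)ϵ.
Take δ = min(5/2, (25/124)ϵ). Then 0 < |u − 3| < δ forces both bounds, so |(-8u + 2)/(u - 8) − (22/5)| < ϵ.

δ = min(5/2, (25/124)ϵ)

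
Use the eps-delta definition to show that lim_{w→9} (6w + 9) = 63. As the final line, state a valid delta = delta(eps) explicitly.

Let eps > 0 be given. We need delta > 0 so that 0 < |w − 9| < delta implies |(6w + 9) − 63| < eps.
|(6w + 9) − 63| = |6w - 54| = 6|w − 9|.
Thus it suffices that |w − 9| < eps/6.
Take delta = eps/6. If 0 < |w − 9| < delta then |(6w + 9) − 63| = 6|w − 9| < 6·(eps/6) = eps.

delta = eps/6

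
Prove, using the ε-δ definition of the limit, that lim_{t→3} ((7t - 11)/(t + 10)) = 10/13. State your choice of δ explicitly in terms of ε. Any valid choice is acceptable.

Fix ε > 0. We want δ > 0 with 0 < |t − 3| < δ ⇒ |(7t - 11)/(t + 10) − (10/13)| < ε.
Combining over a common denominator, (7t - 11)/(t + 10) − (10/13) = [(7t - 11)·13 − 10·(t + 10)] / [13·(t + 10)] = 81(t − 3) / (13(t + 10)).
So |(7t - 11)/(t + 10) − (10/13)| = 81|t − 3| / (13·|t + 10|).
Restrict δ ≤ 13/2. Then |t − 3| < 13/2 gives |t + 10| = |(t − 3) + 13| ≥ 13 − 13/2 = 13/2.
Hence |(7t - 11)/(t + 10) − (10/13)| < 81|t − 3|/(13·(13/2)) = (162/169)|t − 3|, which is < ε once |t − 3| < (169/162)ε.
Take δ = min(13/2, (169/162)ε). Then 0 < |t − 3| < δ forces both bounds, so |(7t - 11)/(t + 10) − (10/13)| < ε.

δ = min(13/2, (169/162)ε)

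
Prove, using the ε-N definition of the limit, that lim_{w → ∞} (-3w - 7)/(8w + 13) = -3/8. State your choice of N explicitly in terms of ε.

Suppose ε > 0. We seek N > 0 such that w > N implies |(-3w - 7)/(8w + 13) + 3/8| < ε.
(-3w - 7)/(8w + 13) + 3/8 = (8(-3w - 7) − (-3)(8w + 13)) / (8(8w + 13)) = -17/(8(8w + 13)).
For w > 0 we have 8w + 13 > 8w, so |(-3w - 7)/(8w + 13) + 3/8| = 17/(8(8w + 13)) < 17/(8·8w) = (17/64)/w.
Thus |(-3w - 7)/(8w + 13) + 3/8| < ε whenever w > (17/64)/ε.
Take N = (17/64)/ε. If w > N then |(-3w - 7)/(8w + 13) + 3/8| < (17/64)/w < ε.

N = (17/64)/ε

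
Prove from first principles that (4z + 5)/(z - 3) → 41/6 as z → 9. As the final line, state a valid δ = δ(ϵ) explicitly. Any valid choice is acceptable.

δ = min(3, (18/17)ϵ)

Suppose ϵ > 0. We want δ > 0 with 0 < |z − 9| < δ ⇒ |(4z + 5)/(z - 3) − (41/6)| < ϵ.
Combining over a common denominator, (4z + 5)/(z - 3) − (41/6) = [(4z + 5)·6 − 41·(z - 3)] / [6·(z - 3)] = -17(z − 9) / (6(z - 3)).
So |(4z + 5)/(z - 3) − (41/6)| = 17|z − 9| / (6·|z − 3|).
Require δ ≤ 3, so |z − 3| ≥ |6| − |z − 9| > 6 − 3 = 3.
Hence |(4z + 5)/(z - 3) − (41/6)| < 17|z − 9|/(6·3) = (17/18)|z − 9|, which is < ϵ once |z − 9| < (18/17)ϵ.
Take δ = min(3, (18/17)ϵ). Then 0 < |z − 9| < δ forces both bounds, so |(4z + 5)/(z - 3) − (41/6)| < ϵ.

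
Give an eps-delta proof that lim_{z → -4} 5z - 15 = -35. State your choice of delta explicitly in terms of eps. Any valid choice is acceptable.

delta = eps/5

Let eps > 0. We need delta > 0 so that 0 < |z + 4| < delta implies |(5z - 15) + 35| < eps.
Since (5z - 15) + 35 = 5(z + 4), we have |(5z - 15) + 35| = 5|z + 4|.
So 5|z + 4| < eps exactly when |z + 4| < eps/5.
Take delta = eps/5. If 0 < |z + 4| < delta then |(5z - 15) + 35| = 5|z + 4| < 5·(eps/5) = eps.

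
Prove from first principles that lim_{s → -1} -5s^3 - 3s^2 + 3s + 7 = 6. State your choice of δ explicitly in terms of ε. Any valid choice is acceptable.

δ = min(1, ε/25)

Let ε > 0. We want δ > 0 such that 0 < |s + 1| < δ implies |(-5s^3 - 3s^2 + 3s + 7) − 6| < ε.
(-5s^3 - 3s^2 + 3s + 7) − 6 = -5s^3 - 3s^2 + 3s + 1 = (s + 1)(-5s^2 + 2s + 1).
So |(-5s^3 - 3s^2 + 3s + 7) − 6| = |s + 1|·|-5s^2 + 2s + 1|.
Assume first that |s + 1| < 1, so |s| < 2. Then |-5s^2 + 2s + 1| ≤ 5·2^2 + 2·2 + 1 = 25.
Hence |(-5s^3 - 3s^2 + 3s + 7) − 6| ≤ 25|s + 1| < ε provided |s + 1| < ε/25.
Choosing δ = min(1, ε/25) ensures both conditions, hence |(-5s^3 - 3s^2 + 3s + 7) − 6| < ε.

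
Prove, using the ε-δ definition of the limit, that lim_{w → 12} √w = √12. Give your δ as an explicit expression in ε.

Fix ε > 0. We want δ > 0 such that 0 < |w − 12| < δ implies |√w − √12| < ε.
Multiplying by the conjugate, |√w − √12| = |w − 12|/(√w + √12).
Restrict δ ≤ 12 so that |w − 12| < 12 forces w > 0, and then √w + √12 > √12.
Hence |√w − √12| < |w − 12|/√12, which is < ε once |w − 12| < √12·ε.
Take δ = min(12, √12·ε). If 0 < |w − 12| < δ then w > 0 and |√w − √12| < |w − 12|/√12 < ε.

δ = min(12, √12·ε)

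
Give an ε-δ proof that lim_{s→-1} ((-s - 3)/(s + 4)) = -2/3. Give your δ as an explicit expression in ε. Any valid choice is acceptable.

δ = min(3/2, (9/2)ε)

Suppose ε > 0. We want δ > 0 with 0 < |s + 1| < δ ⇒ |(-s - 3)/(s + 4) + 2/3| < ε.
Combining over a common denominator, (-s - 3)/(s + 4) + 2/3 = [(-s - 3)·3 − (-2)·(s + 4)] / [3·(s + 4)] = -1(s + 1) / (3(s + 4)).
So |(-s - 3)/(s + 4) + 2/3| = |s + 1| / (3·|s + 4|).
Require δ ≤ 3/2, so |s + 4| ≥ |3| − |s + 1| > 3 − 3/2 = 3/2.
Hence |(-s - 3)/(s + 4) + 2/3| < |s + 1|/(3·(3/2)) = (2/9)|s + 1|, which is < ε once |s + 1| < (9/2)ε.
Take δ = min(3/2, (9/2)ε). Then 0 < |s + 1| < δ forces both bounds, so |(-s - 3)/(s + 4) + 2/3| < ε.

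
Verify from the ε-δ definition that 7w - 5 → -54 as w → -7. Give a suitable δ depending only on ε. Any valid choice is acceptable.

Suppose ε > 0. We need δ > 0 so that 0 < |w + 7| < δ implies |(7w - 5) + 54| < ε.
Since (7w - 5) + 54 = 7(w + 7), we have |(7w - 5) + 54| = 7|w + 7|.
Thus it suffices that |w + 7| < ε/7.
Choosing δ = ε/7 gives |(7w - 5) + 54| = 7|w + 7| < ε whenever |w + 7| < δ.

δ = ε/7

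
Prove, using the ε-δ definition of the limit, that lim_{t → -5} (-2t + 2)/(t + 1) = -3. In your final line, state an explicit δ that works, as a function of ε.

δ = min(2, 2ε)

Let ε > 0. We want δ > 0 with 0 < |t + 5| < δ ⇒ |(-2t + 2)/(t + 1) + 3| < ε.
Combining over a common denominator, (-2t + 2)/(t + 1) + 3 = [(-2t + 2)·(-4) − 12·(t + 1)] / [(-4)·(t + 1)] = -4(t + 5) / ((-4)(t + 1)).
So |(-2t + 2)/(t + 1) + 3| = 4|t + 5| / (4·|t + 1|).
Require δ ≤ 2, so |t + 1| ≥ |-4| − |t + 5| > 4 − 2 = 2.
Hence |(-2t + 2)/(t + 1) + 3| < 4|t + 5|/(4·2) = (1/2)|t + 5|, which is < ε once |t + 5| < 2ε.
Take δ = min(2, 2ε). Then 0 < |t + 5| < δ forces both bounds, so |(-2t + 2)/(t + 1) + 3| < ε.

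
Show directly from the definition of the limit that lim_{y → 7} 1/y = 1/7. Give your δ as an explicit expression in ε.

δ = min(7/2, (49/2)ε)

Let ε > 0 be given. We seek δ > 0 such that 0 < |y − 7| < δ implies |1/y − (1/7)| < ε.
|1/y − (1/7)| = |7 − y|/(7·|y|) = |y − 7|/(7|y|).
Restrict δ ≤ 7/2. Then |y − 7| < 7/2 gives |y| > 7/2, so 7|y| > 49/2.
Then |1/y − (1/7)| < |y − 7|/(49/2), which is < ε when |y − 7| < (49/2)ε.
Take δ = min(7/2, (49/2)ε). Then 0 < |y − 7| < δ gives both |y − 7| < 7/2 and |y − 7| < (49/2)ε, so |1/y − (1/7)| < ε.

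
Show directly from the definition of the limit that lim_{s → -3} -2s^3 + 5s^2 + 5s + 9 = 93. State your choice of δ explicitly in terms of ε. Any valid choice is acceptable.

Let ε > 0. We want δ > 0 such that 0 < |s + 3| < δ implies |(-2s^3 + 5s^2 + 5s + 9) − 93| < ε.
(-2s^3 + 5s^2 + 5s + 9) − 93 = -2s^3 + 5s^2 + 5s - 84 = (s + 3)(-2s^2 + 11s - 28).
So |(-2s^3 + 5s^2 + 5s + 9) − 93| = |s + 3|·|-2s^2 + 11s - 28|.
Require δ ≤ 1. Then |s + 3| < 1 gives |s| < 4, and by the triangle inequality |-2s^2 + 11s - 28| ≤ 2·4^2 + 11·4 + 28 = 104.
Hence |(-2s^3 + 5s^2 + 5s + 9) − 93| ≤ 104|s + 3| < ε provided |s + 3| < ε/104.
Take δ = min(1, ε/104). Then 0 < |s + 3| < δ gives both |s + 3| < 1 and |s + 3| < ε/104, so |(-2s^3 + 5s^2 + 5s + 9) − 93| < ε.

δ = min(1, ε/104)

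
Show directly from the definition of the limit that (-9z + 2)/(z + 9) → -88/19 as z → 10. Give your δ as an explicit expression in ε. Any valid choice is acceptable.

δ = min(19/2, (361/166)ε)

Let ε > 0 be given. We want δ > 0 with 0 < |z − 10| < δ ⇒ |(-9z + 2)/(z + 9) + 88/19| < ε.
Combining over a common denominator, (-9z + 2)/(z + 9) + 88/19 = [(-9z + 2)·19 − (-88)·(z + 9)] / [19·(z + 9)] = -83(z − 10) / (19(z + 9)).
So |(-9z + 2)/(z + 9) + 88/19| = 83|z − 10| / (19·|z + 9|).
Restrict δ ≤ 19/2. Then |z − 10| < 19/2 gives |z + 9| = |(z − 10) + 19| ≥ 19 − 19/2 = 19/2.
Hence |(-9z + 2)/(z + 9) + 88/19| < 83|z − 10|/(19·(19/2)) = (166/361)|z − 10|, which is < ε once |z − 10| < (361/166)ε.
Take δ = min(19/2, (361/166)ε). Then 0 < |z − 10| < δ forces both bounds, so |(-9z + 2)/(z + 9) + 88/19| < ε.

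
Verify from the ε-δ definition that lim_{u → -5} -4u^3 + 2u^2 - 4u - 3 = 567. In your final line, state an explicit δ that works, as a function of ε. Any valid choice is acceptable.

Suppose ε > 0. We want δ > 0 such that 0 < |u + 5| < δ implies |(-4u^3 + 2u^2 - 4u - 3) − 567| < ε.
(-4u^3 + 2u^2 - 4u - 3) − 567 = -4u^3 + 2u^2 - 4u - 570 = (u + 5)(-4u^2 + 22u - 114).
So |(-4u^3 + 2u^2 - 4u - 3) − 567| = |u + 5|·|-4u^2 + 22u - 114|.
Assume first that |u + 5| < 1, so |u| < 6. Then |-4u^2 + 22u - 114| ≤ 4·6^2 + 22·6 + 114 = 390.
Hence |(-4u^3 + 2u^2 - 4u - 3) − 567| ≤ 390|u + 5| < ε provided |u + 5| < ε/390.
Take δ = min(1, ε/390). Then 0 < |u + 5| < δ gives both |u + 5| < 1 and |u + 5| < ε/390, so |(-4u^3 + 2u^2 - 4u - 3) − 567| < ε.

δ = min(1, ε/390)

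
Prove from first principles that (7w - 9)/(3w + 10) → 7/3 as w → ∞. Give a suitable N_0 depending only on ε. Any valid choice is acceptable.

N_0 = (97/9)/ε

Suppose ε > 0. We seek N_0 > 0 such that w > N_0 implies |(7w - 9)/(3w + 10) − (7/3)| < ε.
(7w - 9)/(3w + 10) − (7/3) = (3(7w - 9) − 7(3w + 10)) / (3(3w + 10)) = -97/(3(3w + 10)).
For w > 0 we have 3w + 10 > 3w, so |(7w - 9)/(3w + 10) − (7/3)| = 97/(3(3w + 10)) < 97/(3·3w) = (97/9)/w.
Thus |(7w - 9)/(3w + 10) − (7/3)| < ε whenever w > (97/9)/ε.
Take N_0 = (97/9)/ε. If w > N_0 then |(7w - 9)/(3w + 10) − (7/3)| < (97/9)/w < ε.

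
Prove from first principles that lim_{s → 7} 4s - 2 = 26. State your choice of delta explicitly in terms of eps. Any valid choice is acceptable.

delta = eps/4

Let eps > 0 be given. We need delta > 0 so that 0 < |s − 7| < delta implies |(4s - 2) − 26| < eps.
Since (4s - 2) − 26 = 4(s − 7), we have |(4s - 2) − 26| = 4|s − 7|.
Thus it suffices that |s − 7| < eps/4.
Take delta = eps/4. If 0 < |s − 7| < delta then |(4s - 2) − 26| = 4|s − 7| < 4·(eps/4) = eps.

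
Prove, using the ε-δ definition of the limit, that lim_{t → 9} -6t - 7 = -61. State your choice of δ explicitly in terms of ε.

Let ε > 0 be given. We need δ > 0 so that 0 < |t − 9| < δ implies |(-6t - 7) + 61| < ε.
|(-6t - 7) + 61| = |-6t + 54| = 6|t − 9|.
Thus it suffices that |t − 9| < ε/6.
Take δ = ε/6. If 0 < |t − 9| < δ then |(-6t - 7) + 61| = 6|t − 9| < 6·(ε/6) = ε.

δ = ε/6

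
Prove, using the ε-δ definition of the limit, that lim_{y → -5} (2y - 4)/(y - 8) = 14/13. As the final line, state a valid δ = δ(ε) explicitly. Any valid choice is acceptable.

Fix ε > 0. We want δ > 0 with 0 < |y + 5| < δ ⇒ |(2y - 4)/(y - 8) − (14/13)| < ε.
Combining over a common denominator, (2y - 4)/(y - 8) − (14/13) = [(2y - 4)·(-13) − (-14)·(y - 8)] / [(-13)·(y - 8)] = -12(y + 5) / ((-13)(y - 8)).
So |(2y - 4)/(y - 8) − (14/13)| = 12|y + 5| / (13·|y − 8|).
Restrict δ ≤ 13/2. Then |y + 5| < 13/2 gives |y − 8| = |(y + 5) + (-13)| ≥ 13 − 13/2 = 13/2.
Hence |(2y - 4)/(y - 8) − (14/13)| < 12|y + 5|/(13·(13/2)) = (24/169)|y + 5|, which is < ε once |y + 5| < (169/24)ε.
Take δ = min(13/2, (169/24)ε). Then 0 < |y + 5| < δ forces both bounds, so |(2y - 4)/(y - 8) − (14/13)| < ε.

δ = min(13/2, (169/24)ε)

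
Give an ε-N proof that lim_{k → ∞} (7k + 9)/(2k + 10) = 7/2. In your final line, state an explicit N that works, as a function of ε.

Fix ε > 0. For k ≥ 1, |(7k + 9)/(2k + 10) − (7/2)| = |-52|/(2(2k + 10)) = 52/(2(2k + 10)).
Since 2k + 10 ≥ 2k for k ≥ 1, this is ≤ 52/(2·2k) = 13/k.
So |(7k + 9)/(2k + 10) − (7/2)| < ε whenever k > 13/ε.
Take N = 13/ε. If k > N then |(7k + 9)/(2k + 10) − (7/2)| ≤ 13/k < ε.

N = 13/ε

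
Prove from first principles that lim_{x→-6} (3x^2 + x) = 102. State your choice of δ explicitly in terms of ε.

δ = min(1, ε/38)

Fix ε > 0. We want δ > 0 such that 0 < |x + 6| < δ implies |(3x^2 + x) − 102| < ε.
(3x^2 + x) − 102 = 3x^2 + x - 102 = (x + 6)(3x - 17).
So |(3x^2 + x) − 102| = |x + 6|·|3x - 17|.
Require δ ≤ 1. Then |x + 6| < 1 gives |x| < 7, and by the triangle inequality |3x - 17| ≤ 3·7 + 17 = 38.
Hence |(3x^2 + x) − 102| ≤ 38|x + 6| < ε provided |x + 6| < ε/38.
Choosing δ = min(1, ε/38) ensures both conditions, hence |(3x^2 + x) − 102| < ε.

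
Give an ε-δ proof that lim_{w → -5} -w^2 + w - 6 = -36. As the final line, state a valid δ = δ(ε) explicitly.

δ = min(2, ε/13)

Fix ε > 0. We want δ > 0 such that 0 < |w + 5| < δ implies |(-w^2 + w - 6) + 36| < ε.
(-w^2 + w - 6) + 36 = -w^2 + w + 30 = (w + 5)(-w + 6).
So |(-w^2 + w - 6) + 36| = |w + 5|·|-w + 6|.
Require δ ≤ 2. Then |w + 5| < 2 gives |w| < 7, and by the triangle inequality |-w + 6| ≤ 7 + 6 = 13.
Hence |(-w^2 + w - 6) + 36| ≤ 13|w + 5| < ε provided |w + 5| < ε/13.
Choosing δ = min(2, ε/13) ensures both conditions, hence |(-w^2 + w - 6) + 36| < ε.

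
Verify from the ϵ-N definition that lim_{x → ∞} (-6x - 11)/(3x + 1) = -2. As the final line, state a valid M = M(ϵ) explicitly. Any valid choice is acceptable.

Let ϵ > 0 be given. We seek M > 0 such that x > M implies |(-6x - 11)/(3x + 1) + 2| < ϵ.
(-6x - 11)/(3x + 1) + 2 = (3(-6x - 11) − (-6)(3x + 1)) / (3(3x + 1)) = -27/(3(3x + 1)).
For x > 0 we have 3x + 1 > 3x, so |(-6x - 11)/(3x + 1) + 2| = 27/(3(3x + 1)) < 27/(3·3x) = 3/x.
Thus |(-6x - 11)/(3x + 1) + 2| < ϵ whenever x > 3/ϵ.
Take M = 3/ϵ. If x > M then |(-6x - 11)/(3x + 1) + 2| < 3/x < ϵ.

M = 3/ϵ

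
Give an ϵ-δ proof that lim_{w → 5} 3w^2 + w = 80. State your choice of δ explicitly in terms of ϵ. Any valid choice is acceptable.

Let ϵ > 0. We want δ > 0 such that 0 < |w − 5| < δ implies |(3w^2 + w) − 80| < ϵ.
(3w^2 + w) − 80 = 3w^2 + w - 80 = (w − 5)(3w + 16).
So |(3w^2 + w) − 80| = |w − 5|·|3w + 16|.
Assume first that |w − 5| < 2, so |w| < 7. Then |3w + 16| ≤ 3·7 + 16 = 37.
Hence |(3w^2 + w) − 80| ≤ 37|w − 5| < ϵ provided |w − 5| < ϵ/37.
Take δ = min(2, ϵ/37). Then 0 < |w − 5| < δ gives both |w − 5| < 2 and |w − 5| < ϵ/37, so |(3w^2 + w) − 80| < ϵ.

δ = min(2, ϵ/37)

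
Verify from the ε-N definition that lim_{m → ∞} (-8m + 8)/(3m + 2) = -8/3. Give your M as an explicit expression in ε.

Fix ε > 0. For m ≥ 1, |(-8m + 8)/(3m + 2) + 8/3| = |40|/(3(3m + 2)) = 40/(3(3m + 2)).
Since 3m + 2 ≥ 3m for m ≥ 1, this is ≤ 40/(3·3m) = (40/9)/m.
So |(-8m + 8)/(3m + 2) + 8/3| < ε whenever m > (40/9)/ε.
Take M = (40/9)/ε. If m > M then |(-8m + 8)/(3m + 2) + 8/3| ≤ (40/9)/m < ε.

M = (40/9)/ε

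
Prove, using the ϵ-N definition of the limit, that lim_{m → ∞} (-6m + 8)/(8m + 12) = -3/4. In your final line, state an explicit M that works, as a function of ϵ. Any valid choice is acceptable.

M = (17/8)/ϵ

Suppose ϵ > 0. For m ≥ 1, |(-6m + 8)/(8m + 12) + 3/4| = |136|/(8(8m + 12)) = 136/(8(8m + 12)).
Since 8m + 12 ≥ 8m for m ≥ 1, this is ≤ 136/(8·8m) = (17/8)/m.
So |(-6m + 8)/(8m + 12) + 3/4| < ϵ whenever m > (17/8)/ϵ.
Take M = (17/8)/ϵ. If m > M then |(-6m + 8)/(8m + 12) + 3/4| ≤ (17/8)/m < ϵ.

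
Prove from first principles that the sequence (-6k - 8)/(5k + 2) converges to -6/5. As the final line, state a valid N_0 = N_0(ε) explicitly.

N_0 = (28/25)/ε

Fix ε > 0. For k ≥ 1, |(-6k - 8)/(5k + 2) + 6/5| = |-28|/(5(5k + 2)) = 28/(5(5k + 2)).
Since 5k + 2 ≥ 5k for k ≥ 1, this is ≤ 28/(5·5k) = (28/25)/k.
So |(-6k - 8)/(5k + 2) + 6/5| < ε whenever k > (28/25)/ε.
Take N_0 = (28/25)/ε. If k > N_0 then |(-6k - 8)/(5k + 2) + 6/5| ≤ (28/25)/k < ε.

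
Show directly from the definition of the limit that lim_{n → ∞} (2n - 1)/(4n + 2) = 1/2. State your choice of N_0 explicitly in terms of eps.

Let eps > 0. For n ≥ 1, |(2n - 1)/(4n + 2) − (1/2)| = |-8|/(4(4n + 2)) = 8/(4(4n + 2)).
Since 4n + 2 ≥ 4n for n ≥ 1, this is ≤ 8/(4·4n) = (1/2)/n.
So |(2n - 1)/(4n + 2) − (1/2)| < eps whenever n > (1/2)/eps.
Take N_0 = (1/2)/eps. If n > N_0 then |(2n - 1)/(4n + 2) − (1/2)| ≤ (1/2)/n < eps.

N_0 = (1/2)/eps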